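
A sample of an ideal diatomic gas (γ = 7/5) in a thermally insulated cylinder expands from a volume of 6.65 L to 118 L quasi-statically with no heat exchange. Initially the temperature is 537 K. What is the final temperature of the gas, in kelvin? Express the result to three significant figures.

T₂ ≈ 170 K

Adiabatic: T₁V₁^(γ−1) = T₂V₂^(γ−1) ⇒ T₂ = T₁ (V₁/V₂)^(γ−1).
T₂ = 537 × (6.65/118)^(2/5) = 170 K.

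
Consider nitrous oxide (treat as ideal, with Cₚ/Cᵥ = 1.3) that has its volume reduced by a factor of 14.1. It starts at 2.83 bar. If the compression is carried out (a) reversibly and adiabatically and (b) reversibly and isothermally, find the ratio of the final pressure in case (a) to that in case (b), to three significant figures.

Isothermal: P_b = P₁(V₁/V₂) = 2.83×14.1.
Adiabatic: P_a = P₁(V₁/V₂)^γ = 2.83×14.1^(1.3).
P_a/P_b = (V₁/V₂)^(γ−1) = 14.1^(0.3) = 2.212.

P_adiabatic / P_isothermal ≈ 2.21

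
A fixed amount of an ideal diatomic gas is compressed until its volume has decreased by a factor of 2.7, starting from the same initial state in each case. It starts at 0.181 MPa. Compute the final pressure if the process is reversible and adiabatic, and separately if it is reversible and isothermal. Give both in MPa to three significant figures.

For a diatomic ideal gas γ = 7/5.
Isothermal: P₂ = P₁(V₁/V₂) = 0.181×2.7 = 0.4887 MPa.
Adiabatic: P₂ = P₁(V₁/V₂)^γ = 0.181×2.7^(7/5) = 0.7271 MPa.

adiabatic: 0.727 MPa; isothermal: 0.489 MPa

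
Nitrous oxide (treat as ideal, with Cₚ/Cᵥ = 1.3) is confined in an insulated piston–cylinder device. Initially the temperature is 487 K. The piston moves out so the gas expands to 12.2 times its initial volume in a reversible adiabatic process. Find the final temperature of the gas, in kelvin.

For a reversible adiabat TV^(γ−1) is constant, so T₂ = T₁ (V₁/V₂)^(γ−1).
T₂ = 487 × (1/12.2)^(0.3) = 229.9 K.

T₂ ≈ 230 K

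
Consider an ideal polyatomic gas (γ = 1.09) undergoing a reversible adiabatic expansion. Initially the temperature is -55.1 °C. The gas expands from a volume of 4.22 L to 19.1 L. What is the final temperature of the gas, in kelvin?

Adiabatic: T₁V₁^(γ−1) = T₂V₂^(γ−1) ⇒ T₂ = T₁ (V₁/V₂)^(γ−1).
T₁ = -55.1 °C = 218 K.
T₂ = 218 × (4.22/19.1)^(0.09) = 190.3 K.

T₂ ≈ 190 K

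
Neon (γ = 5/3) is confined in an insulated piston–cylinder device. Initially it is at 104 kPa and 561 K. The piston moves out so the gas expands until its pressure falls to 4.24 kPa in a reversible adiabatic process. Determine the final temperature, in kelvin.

T₂ ≈ 156 K

Adiabatic: T₂/T₁ = (P₂/P₁)^((γ−1)/γ).
T₂ = 561 × (4.24/104)^(2/5) = 156 K.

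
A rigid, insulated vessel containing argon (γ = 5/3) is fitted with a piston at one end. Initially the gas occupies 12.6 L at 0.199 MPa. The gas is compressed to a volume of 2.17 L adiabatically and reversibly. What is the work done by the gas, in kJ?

W ≈ -8.39 kJ

P₂ = P₁(V₁/V₂)^γ = 0.199×(12.6/2.17)^(5/3) = 3.733 MPa.
For a reversible adiabat, W_by_gas = (P₁V₁ − P₂V₂)/(γ−1).
W_by = (199000×0.0126 − 3.733×10^6×0.00217) / (2/3) = -8389 J.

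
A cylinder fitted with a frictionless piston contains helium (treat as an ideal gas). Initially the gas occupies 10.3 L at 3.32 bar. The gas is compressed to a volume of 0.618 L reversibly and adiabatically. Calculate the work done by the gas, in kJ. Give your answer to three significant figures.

γ = 5/3 for a monatomic ideal gas.
P₂ = P₁(V₁/V₂)^γ = 3.32×(10.3/0.618)^(5/3) = 361 bar.
For a reversible adiabat, W_by_gas = (P₁V₁ − P₂V₂)/(γ−1).
W_by = (332000×0.0103 − 3.61×10^7×0.000618) / (2/3) = -28340 J.

W ≈ -28.3 kJ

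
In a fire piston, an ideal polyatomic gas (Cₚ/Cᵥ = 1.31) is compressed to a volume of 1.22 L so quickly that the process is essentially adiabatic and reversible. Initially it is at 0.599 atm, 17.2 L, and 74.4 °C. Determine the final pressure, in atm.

P₂ ≈ 19.2 atm

Since PV^γ is constant along a reversible adiabat, P₂ = P₁ (V₁/V₂)^γ.
P₂ = 0.599 × (17.2/1.22)^(1.31) = 19.18 atm.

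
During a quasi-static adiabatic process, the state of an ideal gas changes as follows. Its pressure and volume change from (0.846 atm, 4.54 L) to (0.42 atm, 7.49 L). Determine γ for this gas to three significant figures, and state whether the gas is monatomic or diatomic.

γ ≈ 1.40; diatomic

PV^γ = const ⇒ γ = ln(P₂/P₁) / ln(V₁/V₂).
γ = ln(0.42/0.846) / ln(4.54/7.49) = 1.399.
γ ≈ 1.40 is close to 7/5, so the gas is diatomic.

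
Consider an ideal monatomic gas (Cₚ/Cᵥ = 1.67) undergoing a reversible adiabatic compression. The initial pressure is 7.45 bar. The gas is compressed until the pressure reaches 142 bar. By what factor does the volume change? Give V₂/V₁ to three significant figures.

From PV^γ = const, V₂/V₁ = (P₁/P₂)^(1/γ).
V₂/V₁ = (7.45/142)^(0.599) = 0.1712.

V₂/V₁ ≈ 0.171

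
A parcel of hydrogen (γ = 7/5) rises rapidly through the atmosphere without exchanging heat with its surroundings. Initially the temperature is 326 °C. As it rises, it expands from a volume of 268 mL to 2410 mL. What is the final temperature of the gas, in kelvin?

For a reversible adiabat TV^(γ−1) is constant, so T₂ = T₁ (V₁/V₂)^(γ−1).
T₁ = 326 °C = 599.1 K.
T₂ = 599.1 × (268/2410)^(2/5) = 248.9 K.

T₂ ≈ 249 K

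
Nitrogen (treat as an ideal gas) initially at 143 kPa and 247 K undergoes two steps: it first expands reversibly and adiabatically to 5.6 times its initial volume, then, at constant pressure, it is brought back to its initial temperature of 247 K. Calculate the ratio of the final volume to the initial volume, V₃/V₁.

V₃/V₁ ≈ 11.2

For a diatomic ideal gas γ = 7/5.
Adiabatic step: V₂/V₁ = 5.6; T₂ = T₁·(1/5.6)^(2/5) = 124 K.
Isobaric step: V₃/V₂ = T₃/T₂ = 247/124.
V₃/V₁ = (V₂/V₁)(V₃/V₂) = 5.6 × (247/124) = 11.15.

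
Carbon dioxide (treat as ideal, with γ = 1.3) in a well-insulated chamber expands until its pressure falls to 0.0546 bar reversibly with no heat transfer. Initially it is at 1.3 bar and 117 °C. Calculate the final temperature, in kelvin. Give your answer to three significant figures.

T₂ ≈ 188 K

Adiabatic: T₂/T₁ = (P₂/P₁)^((γ−1)/γ).
T₁ = 117 °C = 390.1 K.
T₂ = 390.1 × (0.0546/1.3)^(0.231) = 187.7 K.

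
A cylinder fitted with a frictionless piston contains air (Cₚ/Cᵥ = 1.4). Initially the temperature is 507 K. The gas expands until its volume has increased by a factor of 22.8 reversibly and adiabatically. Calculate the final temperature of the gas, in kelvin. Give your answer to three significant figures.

Adiabatic: T₁V₁^(γ−1) = T₂V₂^(γ−1) ⇒ T₂ = T₁ (V₁/V₂)^(γ−1).
T₂ = 507 × (1/22.8)^(0.4) = 145.2 K.

T₂ ≈ 145 K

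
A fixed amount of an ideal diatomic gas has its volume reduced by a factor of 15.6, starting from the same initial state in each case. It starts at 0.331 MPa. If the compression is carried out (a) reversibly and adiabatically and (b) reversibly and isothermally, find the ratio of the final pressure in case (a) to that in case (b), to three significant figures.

P_adiabatic / P_isothermal ≈ 3.00

For a diatomic ideal gas γ = 7/5.
Isothermal: P_b = P₁(V₁/V₂) = 0.331×15.6.
Adiabatic: P_a = P₁(V₁/V₂)^γ = 0.331×15.6^(7/5).
P_a/P_b = (V₁/V₂)^(γ−1) = 15.6^(2/5) = 3.001.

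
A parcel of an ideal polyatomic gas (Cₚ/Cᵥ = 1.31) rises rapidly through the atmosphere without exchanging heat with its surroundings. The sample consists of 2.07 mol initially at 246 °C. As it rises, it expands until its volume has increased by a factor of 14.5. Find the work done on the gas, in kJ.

Adiabatic: T₁V₁^(γ−1) = T₂V₂^(γ−1) ⇒ T₂ = T₁ (V₁/V₂)^(γ−1).
T₁ = 246 °C = 519.1 K.
T₂ = 519.1 × (1/14.5)^(0.31) = 226.6 K.
Q = 0, so ΔU = W_on_gas = nCᵥΔT with Cᵥ = R/(γ−1) = 26.82 J/(mol·K).
ΔU = 2.07 × 26.82 × (226.6 − 519.1) = -16240 J.

W ≈ -16.2 kJ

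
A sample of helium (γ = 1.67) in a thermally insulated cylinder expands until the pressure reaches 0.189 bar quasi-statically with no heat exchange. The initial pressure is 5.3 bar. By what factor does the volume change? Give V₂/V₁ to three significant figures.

From PV^γ = const, V₂/V₁ = (P₁/P₂)^(1/γ).
V₂/V₁ = (5.3/0.189)^(0.599) = 7.361.

V₂/V₁ ≈ 7.36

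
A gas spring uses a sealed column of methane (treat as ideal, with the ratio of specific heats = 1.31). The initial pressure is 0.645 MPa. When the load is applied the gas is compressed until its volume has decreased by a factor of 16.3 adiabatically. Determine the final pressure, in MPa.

Since PV^γ is constant along a reversible adiabat, P₂ = P₁ (V₁/V₂)^γ.
P₂ = 0.645 × 16.3^(1.31) = 24.98 MPa.

P₂ ≈ 25.0 MPa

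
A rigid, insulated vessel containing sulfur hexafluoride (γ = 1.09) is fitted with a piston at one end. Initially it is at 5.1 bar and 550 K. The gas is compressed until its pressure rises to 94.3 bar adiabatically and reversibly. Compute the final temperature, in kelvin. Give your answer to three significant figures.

T₂ ≈ 700 K

Adiabatic: T₂/T₁ = (P₂/P₁)^((γ−1)/γ).
T₂ = 550 × (94.3/5.1)^(0.0826) = 699.8 K.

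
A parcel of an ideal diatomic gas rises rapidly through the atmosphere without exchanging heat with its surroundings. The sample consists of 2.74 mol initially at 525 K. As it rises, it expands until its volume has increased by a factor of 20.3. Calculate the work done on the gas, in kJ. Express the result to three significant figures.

W ≈ -20.9 kJ

Adiabatic: T₁V₁^(γ−1) = T₂V₂^(γ−1) ⇒ T₂ = T₁ (V₁/V₂)^(γ−1).
γ = 7/5 for a diatomic ideal gas, so γ−1 = 2/5.
T₂ = 525 × (1/20.3)^(2/5) = 157.5 K.
Q = 0, so ΔU = W_on_gas = nCᵥΔT with Cᵥ = R/(γ−1) = 20.79 J/(mol·K).
ΔU = 2.74 × 20.79 × (157.5 − 525) = -20930 J.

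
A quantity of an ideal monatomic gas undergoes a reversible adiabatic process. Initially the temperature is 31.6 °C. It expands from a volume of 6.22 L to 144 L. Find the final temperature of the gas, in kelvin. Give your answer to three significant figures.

For a reversible adiabat TV^(γ−1) is constant, so T₂ = T₁ (V₁/V₂)^(γ−1).
For a monatomic ideal gas γ = 5/3, so γ−1 = 2/3.
T₁ = 31.6 °C = 304.8 K.
T₂ = 304.8 × (6.22/144)^(2/3) = 37.52 K.

T₂ ≈ 37.5 K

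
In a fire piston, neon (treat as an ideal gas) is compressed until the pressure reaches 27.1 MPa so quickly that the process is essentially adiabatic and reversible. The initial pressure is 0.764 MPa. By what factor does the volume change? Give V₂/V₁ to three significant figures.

V₂/V₁ ≈ 0.118

From PV^γ = const, V₂/V₁ = (P₁/P₂)^(1/γ).
For a monatomic ideal gas γ = 5/3.
V₂/V₁ = (0.764/27.1)^(3/5) = 0.1175.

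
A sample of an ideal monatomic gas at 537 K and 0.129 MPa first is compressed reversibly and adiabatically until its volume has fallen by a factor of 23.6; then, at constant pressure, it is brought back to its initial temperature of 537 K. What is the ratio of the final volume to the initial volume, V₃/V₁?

V₃/V₁ ≈ 0.00515

For a monatomic ideal gas γ = 5/3.
Adiabatic step: V₂/V₁ = 0.04237; T₂ = T₁·23.6^(2/3) = 4418 K.
Isobaric step: V₃/V₂ = T₃/T₂ = 537/4418.
V₃/V₁ = (V₂/V₁)(V₃/V₂) = 0.04237 × (537/4418) = 0.00515.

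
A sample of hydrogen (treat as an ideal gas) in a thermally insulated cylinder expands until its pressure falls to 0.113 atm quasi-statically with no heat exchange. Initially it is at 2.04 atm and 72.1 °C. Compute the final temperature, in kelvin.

Adiabatic: T₂/T₁ = (P₂/P₁)^((γ−1)/γ).
For a diatomic ideal gas γ = 7/5, so (γ−1)/γ = 2/7.
T₁ = 72.1 °C = 345.2 K.
T₂ = 345.2 × (0.113/2.04)^(2/7) = 151 K.

T₂ ≈ 151 K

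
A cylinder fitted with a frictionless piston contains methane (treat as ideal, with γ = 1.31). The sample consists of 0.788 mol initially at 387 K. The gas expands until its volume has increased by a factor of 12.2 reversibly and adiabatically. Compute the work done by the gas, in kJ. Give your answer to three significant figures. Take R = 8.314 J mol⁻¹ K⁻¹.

Adiabatic: T₁V₁^(γ−1) = T₂V₂^(γ−1) ⇒ T₂ = T₁ (V₁/V₂)^(γ−1).
T₂ = 387 × (1/12.2)^(0.31) = 178.2 K.
Q = 0, so ΔU = W_on_gas = nCᵥΔT with Cᵥ = R/(γ−1) = 26.82 J/(mol·K).
ΔU = 0.788 × 26.82 × (178.2 − 387) = -4412 J.
Work done by the gas = −ΔU = 4412 J.

W ≈ 4.41 kJ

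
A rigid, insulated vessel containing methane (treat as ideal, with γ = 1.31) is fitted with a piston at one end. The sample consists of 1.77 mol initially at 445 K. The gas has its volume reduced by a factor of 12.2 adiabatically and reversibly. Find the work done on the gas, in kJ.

Adiabatic: T₁V₁^(γ−1) = T₂V₂^(γ−1) ⇒ T₂ = T₁ (V₁/V₂)^(γ−1).
T₂ = 445 × 12.2^(0.31) = 966.3 K.
Q = 0, so ΔU = W_on_gas = nCᵥΔT with Cᵥ = R/(γ−1) = 26.82 J/(mol·K).
ΔU = 1.77 × 26.82 × (966.3 − 445) = 24750 J.

W ≈ 24.7 kJ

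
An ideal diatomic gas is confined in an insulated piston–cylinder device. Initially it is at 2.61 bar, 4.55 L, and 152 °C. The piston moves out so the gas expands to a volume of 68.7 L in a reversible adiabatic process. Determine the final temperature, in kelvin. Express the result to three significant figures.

T₂ ≈ 144 K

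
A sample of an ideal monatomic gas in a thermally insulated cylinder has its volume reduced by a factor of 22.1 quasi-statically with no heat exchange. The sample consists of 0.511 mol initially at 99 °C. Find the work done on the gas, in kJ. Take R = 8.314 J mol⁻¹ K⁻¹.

For a reversible adiabat TV^(γ−1) is constant, so T₂ = T₁ (V₁/V₂)^(γ−1).
γ = 5/3 for a monatomic ideal gas, so γ−1 = 2/3.
T₁ = 99 °C = 372.1 K.
T₂ = 372.1 × 22.1^(2/3) = 2931 K.
Q = 0, so ΔU = W_on_gas = nCᵥΔT with Cᵥ = R/(γ−1) = 12.47 J/(mol·K).
ΔU = 0.511 × 12.47 × (2931 − 372.1) = 16310 J.

W ≈ 16.3 kJ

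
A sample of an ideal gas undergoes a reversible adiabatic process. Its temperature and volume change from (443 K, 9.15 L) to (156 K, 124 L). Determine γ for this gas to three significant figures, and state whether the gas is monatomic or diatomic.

TV^(γ−1) = const ⇒ γ − 1 = ln(T₂/T₁) / ln(V₁/V₂).
γ = 1 + ln(156/443) / ln(9.15/124) = 1.4.
γ ≈ 1.40 is close to 7/5, so the gas is diatomic.

γ ≈ 1.40; diatomic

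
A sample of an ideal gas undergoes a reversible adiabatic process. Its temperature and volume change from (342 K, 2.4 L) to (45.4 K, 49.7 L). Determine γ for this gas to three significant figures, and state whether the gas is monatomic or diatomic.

TV^(γ−1) = const ⇒ γ − 1 = ln(T₂/T₁) / ln(V₁/V₂).
γ = 1 + ln(45.4/342) / ln(2.4/49.7) = 1.666.
γ ≈ 1.67 is close to 5/3, so the gas is monatomic.

γ ≈ 1.67; monatomic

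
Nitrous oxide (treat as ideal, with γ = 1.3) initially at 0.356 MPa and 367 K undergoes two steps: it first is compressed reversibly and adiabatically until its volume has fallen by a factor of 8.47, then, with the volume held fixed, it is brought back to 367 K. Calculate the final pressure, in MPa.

Adiabatic step (PV^γ = const): P₂ = 0.356×8.47^(1.3) = 5.724 MPa; T₂ = 367×8.47^(0.3) = 696.7 K.
Isochoric: P₃ = P₂(T₃/T₂) = 5.724 × (367/696.7) = 3.015 MPa.

P₃ ≈ 3.02 MPa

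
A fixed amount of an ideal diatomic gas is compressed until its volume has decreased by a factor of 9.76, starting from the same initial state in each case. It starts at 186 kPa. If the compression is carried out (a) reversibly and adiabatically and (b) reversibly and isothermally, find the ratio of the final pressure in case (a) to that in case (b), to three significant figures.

P_adiabatic / P_isothermal ≈ 2.49

For a diatomic ideal gas γ = 7/5.
Isothermal: P_b = P₁(V₁/V₂) = 186×9.76.
Adiabatic: P_a = P₁(V₁/V₂)^γ = 186×9.76^(7/5).
P_a/P_b = (V₁/V₂)^(γ−1) = 9.76^(2/5) = 2.488.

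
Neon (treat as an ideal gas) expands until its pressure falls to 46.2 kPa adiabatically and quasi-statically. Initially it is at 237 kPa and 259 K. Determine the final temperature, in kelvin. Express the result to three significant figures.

T₂ ≈ 135 K

Along an adiabat T P^((1−γ)/γ) is constant, so T₂ = T₁ (P₂/P₁)^((γ−1)/γ).
For a monatomic ideal gas γ = 5/3, so (γ−1)/γ = 2/5.
T₂ = 259 × (46.2/237)^(2/5) = 134.7 K.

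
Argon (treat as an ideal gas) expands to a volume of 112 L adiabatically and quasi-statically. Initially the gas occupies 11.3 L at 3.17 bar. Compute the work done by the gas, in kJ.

W ≈ 4.21 kJ

γ = 5/3 for a monatomic ideal gas.
P₂ = P₁(V₁/V₂)^γ = 3.17×(11.3/112)^(5/3) = 0.06931 bar.
For a reversible adiabat, W_by_gas = (P₁V₁ − P₂V₂)/(γ−1).
W_by = (317000×0.0113 − 6931×0.112) / (2/3) = 4209 J.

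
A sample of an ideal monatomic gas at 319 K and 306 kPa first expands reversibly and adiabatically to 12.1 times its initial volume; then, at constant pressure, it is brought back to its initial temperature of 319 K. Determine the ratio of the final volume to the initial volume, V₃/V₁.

For a monatomic ideal gas γ = 5/3.
Adiabatic step: V₂/V₁ = 12.1; T₂ = T₁·(1/12.1)^(2/3) = 60.52 K.
Isobaric step: V₃/V₂ = T₃/T₂ = 319/60.52.
V₃/V₁ = (V₂/V₁)(V₃/V₂) = 12.1 × (319/60.52) = 63.77.

V₃/V₁ ≈ 63.8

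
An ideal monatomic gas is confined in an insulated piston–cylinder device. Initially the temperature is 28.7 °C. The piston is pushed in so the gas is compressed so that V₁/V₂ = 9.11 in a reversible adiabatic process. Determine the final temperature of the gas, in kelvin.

T₂ ≈ 1320 K

For a reversible adiabat TV^(γ−1) is constant, so T₂ = T₁ (V₁/V₂)^(γ−1).
For a monatomic ideal gas γ = 5/3, so γ−1 = 2/3.
T₁ = 28.7 °C = 301.8 K.
T₂ = 301.8 × 9.11^(2/3) = 1317 K.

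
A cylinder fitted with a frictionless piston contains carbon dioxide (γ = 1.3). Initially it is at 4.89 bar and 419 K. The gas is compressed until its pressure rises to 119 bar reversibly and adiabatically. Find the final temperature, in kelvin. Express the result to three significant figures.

Adiabatic: T₂/T₁ = (P₂/P₁)^((γ−1)/γ).
T₂ = 419 × (119/4.89)^(0.231) = 875.2 K.

T₂ ≈ 875 K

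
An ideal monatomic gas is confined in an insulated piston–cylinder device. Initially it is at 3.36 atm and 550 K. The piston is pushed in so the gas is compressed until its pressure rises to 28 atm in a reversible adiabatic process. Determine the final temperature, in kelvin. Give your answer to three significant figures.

Adiabatic: T₂/T₁ = (P₂/P₁)^((γ−1)/γ).
For a monatomic ideal gas γ = 5/3, so (γ−1)/γ = 2/5.
T₂ = 550 × (28/3.36)^(2/5) = 1284 K.

T₂ ≈ 1280 K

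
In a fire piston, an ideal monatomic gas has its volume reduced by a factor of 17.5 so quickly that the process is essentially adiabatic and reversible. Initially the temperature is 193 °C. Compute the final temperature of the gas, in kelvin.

T₂ ≈ 3140 K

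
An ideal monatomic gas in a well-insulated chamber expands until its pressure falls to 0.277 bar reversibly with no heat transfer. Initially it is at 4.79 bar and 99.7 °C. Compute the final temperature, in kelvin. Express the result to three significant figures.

T₂ ≈ 119 K

Along an adiabat T P^((1−γ)/γ) is constant, so T₂ = T₁ (P₂/P₁)^((γ−1)/γ).
For a monatomic ideal gas γ = 5/3, so (γ−1)/γ = 2/5.
T₁ = 99.7 °C = 372.8 K.
T₂ = 372.8 × (0.277/4.79)^(2/5) = 119.2 K.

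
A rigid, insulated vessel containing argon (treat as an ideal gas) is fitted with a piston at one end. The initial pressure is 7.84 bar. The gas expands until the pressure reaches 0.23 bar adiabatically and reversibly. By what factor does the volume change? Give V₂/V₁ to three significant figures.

From PV^γ = const, V₂/V₁ = (P₁/P₂)^(1/γ).
For a monatomic ideal gas γ = 5/3.
V₂/V₁ = (7.84/0.23)^(3/5) = 8.309.

V₂/V₁ ≈ 8.31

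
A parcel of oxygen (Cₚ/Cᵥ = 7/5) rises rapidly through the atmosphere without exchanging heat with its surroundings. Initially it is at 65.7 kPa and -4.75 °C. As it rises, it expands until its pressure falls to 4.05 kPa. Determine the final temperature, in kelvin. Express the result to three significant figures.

T₂ ≈ 121 K

Along an adiabat T P^((1−γ)/γ) is constant, so T₂ = T₁ (P₂/P₁)^((γ−1)/γ).
T₁ = -4.75 °C = 268.4 K.
T₂ = 268.4 × (4.05/65.7)^(2/7) = 121.1 K.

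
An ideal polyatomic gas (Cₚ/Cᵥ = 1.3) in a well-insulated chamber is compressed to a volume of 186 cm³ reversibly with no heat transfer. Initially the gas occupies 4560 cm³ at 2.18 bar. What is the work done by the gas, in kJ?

W ≈ -5.34 kJ

P₂ = P₁(V₁/V₂)^γ = 2.18×(4560/186)^(1.3) = 139.6 bar.
For a reversible adiabat, W_by_gas = (P₁V₁ − P₂V₂)/(γ−1).
W_by = (218000×0.00456 − 1.396×10^7×0.000186) / (0.3) = -5339 J.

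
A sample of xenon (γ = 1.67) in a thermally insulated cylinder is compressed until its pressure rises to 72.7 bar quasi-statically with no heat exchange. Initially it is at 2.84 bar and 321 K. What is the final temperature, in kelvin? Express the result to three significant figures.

Along an adiabat T P^((1−γ)/γ) is constant, so T₂ = T₁ (P₂/P₁)^((γ−1)/γ).
T₂ = 321 × (72.7/2.84)^(0.401) = 1179 K.

T₂ ≈ 1180 K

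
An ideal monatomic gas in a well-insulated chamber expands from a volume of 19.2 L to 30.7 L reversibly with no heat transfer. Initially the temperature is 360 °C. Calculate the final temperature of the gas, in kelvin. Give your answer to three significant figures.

For a reversible adiabat TV^(γ−1) is constant, so T₂ = T₁ (V₁/V₂)^(γ−1).
For a monatomic ideal gas γ = 5/3, so γ−1 = 2/3.
T₁ = 360 °C = 633.1 K.
T₂ = 633.1 × (19.2/30.7)^(2/3) = 463 K.

T₂ ≈ 463 K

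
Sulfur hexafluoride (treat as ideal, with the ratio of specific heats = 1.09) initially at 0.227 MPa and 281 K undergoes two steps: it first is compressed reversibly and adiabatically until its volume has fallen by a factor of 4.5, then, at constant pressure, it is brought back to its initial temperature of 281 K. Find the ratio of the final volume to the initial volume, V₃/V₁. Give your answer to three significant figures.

V₃/V₁ ≈ 0.194

Adiabatic step: V₂/V₁ = 0.2222; T₂ = T₁·4.5^(0.09) = 321.7 K.
Isobaric step: V₃/V₂ = T₃/T₂ = 281/321.7.
V₃/V₁ = (V₂/V₁)(V₃/V₂) = 0.2222 × (281/321.7) = 0.1941.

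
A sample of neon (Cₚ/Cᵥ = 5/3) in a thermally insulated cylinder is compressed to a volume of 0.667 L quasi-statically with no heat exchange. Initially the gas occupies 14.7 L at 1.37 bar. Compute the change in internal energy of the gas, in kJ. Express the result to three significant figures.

P₂ = P₁(V₁/V₂)^γ = 1.37×(14.7/0.667)^(5/3) = 237.3 bar.
For a reversible adiabat, W_by_gas = (P₁V₁ − P₂V₂)/(γ−1).
W_by = (137000×0.0147 − 2.373×10^7×0.000667) / (2/3) = -20730 J.
Q = 0 ⇒ ΔU = −W_by = 20730 J.

ΔU ≈ 20.7 kJ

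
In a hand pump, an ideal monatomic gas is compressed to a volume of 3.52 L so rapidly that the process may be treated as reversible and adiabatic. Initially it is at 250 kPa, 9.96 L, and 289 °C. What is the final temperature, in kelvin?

Adiabatic: T₁V₁^(γ−1) = T₂V₂^(γ−1) ⇒ T₂ = T₁ (V₁/V₂)^(γ−1).
γ = 5/3 for a monatomic ideal gas.
T₁ = 289 °C = 562.1 K.
T₂ = 562.1 × (9.96/3.52)^(2/3) = 1125 K.

T₂ ≈ 1120 K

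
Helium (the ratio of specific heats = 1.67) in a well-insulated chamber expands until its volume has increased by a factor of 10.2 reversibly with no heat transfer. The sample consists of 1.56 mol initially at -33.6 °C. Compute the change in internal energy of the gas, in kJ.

Adiabatic: T₁V₁^(γ−1) = T₂V₂^(γ−1) ⇒ T₂ = T₁ (V₁/V₂)^(γ−1).
T₁ = -33.6 °C = 239.5 K.
T₂ = 239.5 × (1/10.2)^(0.67) = 50.54 K.
Q = 0, so ΔU = W_on_gas = nCᵥΔT with Cᵥ = R/(γ−1) = 12.41 J/(mol·K).
ΔU = 1.56 × 12.41 × (50.54 − 239.5) = -3659 J.

ΔU ≈ -3.66 kJ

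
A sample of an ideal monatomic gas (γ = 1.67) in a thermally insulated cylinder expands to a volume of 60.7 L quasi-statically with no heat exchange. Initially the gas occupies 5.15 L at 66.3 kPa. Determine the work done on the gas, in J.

P₂ = P₁(V₁/V₂)^γ = 66.3×(5.15/60.7)^(1.67) = 1.077 kPa.
For a reversible adiabat, W_by_gas = (P₁V₁ − P₂V₂)/(γ−1).
W_by = (66300×0.00515 − 1077×0.0607) / (0.67) = 412 J.
W_on_gas = −W_by = -412 J.

W ≈ -412 J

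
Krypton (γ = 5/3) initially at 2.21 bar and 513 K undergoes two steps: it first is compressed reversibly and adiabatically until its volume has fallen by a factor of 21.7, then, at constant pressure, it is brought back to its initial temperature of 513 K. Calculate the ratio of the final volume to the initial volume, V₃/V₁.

V₃/V₁ ≈ 0.00592

Adiabatic step: V₂/V₁ = 0.04608; T₂ = T₁·21.7^(2/3) = 3991 K.
Isobaric step: V₃/V₂ = T₃/T₂ = 513/3991.
V₃/V₁ = (V₂/V₁)(V₃/V₂) = 0.04608 × (513/3991) = 0.005923.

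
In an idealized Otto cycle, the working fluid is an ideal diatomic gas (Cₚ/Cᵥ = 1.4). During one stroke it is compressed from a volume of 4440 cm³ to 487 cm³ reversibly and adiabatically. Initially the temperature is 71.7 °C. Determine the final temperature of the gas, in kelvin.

For a reversible adiabat TV^(γ−1) is constant, so T₂ = T₁ (V₁/V₂)^(γ−1).
T₁ = 71.7 °C = 344.8 K.
T₂ = 344.8 × (4440/487)^(0.4) = 834.8 K.

T₂ ≈ 835 K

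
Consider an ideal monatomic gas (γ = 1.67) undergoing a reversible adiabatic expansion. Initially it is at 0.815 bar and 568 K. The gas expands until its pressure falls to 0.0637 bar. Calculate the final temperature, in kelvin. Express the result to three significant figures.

Along an adiabat T P^((1−γ)/γ) is constant, so T₂ = T₁ (P₂/P₁)^((γ−1)/γ).
T₂ = 568 × (0.0637/0.815)^(0.401) = 204.3 K.

T₂ ≈ 204 K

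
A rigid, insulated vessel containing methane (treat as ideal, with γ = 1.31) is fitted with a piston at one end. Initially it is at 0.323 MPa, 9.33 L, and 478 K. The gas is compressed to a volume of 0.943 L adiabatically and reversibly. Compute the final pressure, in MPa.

Since PV^γ is constant along a reversible adiabat, P₂ = P₁ (V₁/V₂)^γ.
P₂ = 0.323 × (9.33/0.943)^(1.31) = 6.503 MPa.

P₂ ≈ 6.50 MPa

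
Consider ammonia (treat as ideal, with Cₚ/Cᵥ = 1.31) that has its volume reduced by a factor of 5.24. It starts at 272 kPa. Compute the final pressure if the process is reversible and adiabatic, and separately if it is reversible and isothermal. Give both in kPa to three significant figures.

Isothermal: P₂ = P₁(V₁/V₂) = 272×5.24 = 1425 kPa.
Adiabatic: P₂ = P₁(V₁/V₂)^γ = 272×5.24^(1.31) = 2382 kPa.

adiabatic: 2380 kPa; isothermal: 1430 kPa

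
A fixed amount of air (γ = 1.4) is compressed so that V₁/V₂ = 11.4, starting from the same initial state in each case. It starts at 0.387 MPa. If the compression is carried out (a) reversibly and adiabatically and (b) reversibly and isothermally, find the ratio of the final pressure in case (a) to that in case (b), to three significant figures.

Isothermal: P_b = P₁(V₁/V₂) = 0.387×11.4.
Adiabatic: P_a = P₁(V₁/V₂)^γ = 0.387×11.4^(1.4).
P_a/P_b = (V₁/V₂)^(γ−1) = 11.4^(0.4) = 2.647.

P_adiabatic / P_isothermal ≈ 2.65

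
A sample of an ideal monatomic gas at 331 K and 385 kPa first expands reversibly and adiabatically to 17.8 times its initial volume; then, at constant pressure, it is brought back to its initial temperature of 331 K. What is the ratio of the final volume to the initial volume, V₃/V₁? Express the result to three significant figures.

V₃/V₁ ≈ 121

For a monatomic ideal gas γ = 5/3.
Adiabatic step: V₂/V₁ = 17.8; T₂ = T₁·(1/17.8)^(2/3) = 48.55 K.
Isobaric step: V₃/V₂ = T₃/T₂ = 331/48.55.
V₃/V₁ = (V₂/V₁)(V₃/V₂) = 17.8 × (331/48.55) = 121.3.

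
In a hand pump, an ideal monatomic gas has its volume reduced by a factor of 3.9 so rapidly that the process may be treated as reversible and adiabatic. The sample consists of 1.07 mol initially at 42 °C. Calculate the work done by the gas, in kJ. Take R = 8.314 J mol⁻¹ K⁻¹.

For a reversible adiabat TV^(γ−1) is constant, so T₂ = T₁ (V₁/V₂)^(γ−1).
γ = 5/3 for a monatomic ideal gas, so γ−1 = 2/3.
T₁ = 42 °C = 315.1 K.
T₂ = 315.1 × 3.9^(2/3) = 780.8 K.
Q = 0, so ΔU = W_on_gas = nCᵥΔT with Cᵥ = R/(γ−1) = 12.47 J/(mol·K).
ΔU = 1.07 × 12.47 × (780.8 − 315.1) = 6214 J.
Work done by the gas = −ΔU = -6214 J.

W ≈ -6.21 kJ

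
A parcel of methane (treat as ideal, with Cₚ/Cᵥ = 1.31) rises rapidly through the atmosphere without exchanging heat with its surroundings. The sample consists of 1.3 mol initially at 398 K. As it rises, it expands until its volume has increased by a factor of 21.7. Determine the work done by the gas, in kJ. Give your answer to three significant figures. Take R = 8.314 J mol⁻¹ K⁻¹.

For a reversible adiabat TV^(γ−1) is constant, so T₂ = T₁ (V₁/V₂)^(γ−1).
T₂ = 398 × (1/21.7)^(0.31) = 153.3 K.
Q = 0, so ΔU = W_on_gas = nCᵥΔT with Cᵥ = R/(γ−1) = 26.82 J/(mol·K).
ΔU = 1.3 × 26.82 × (153.3 − 398) = -8531 J.
Work done by the gas = −ΔU = 8531 J.

W ≈ 8.53 kJ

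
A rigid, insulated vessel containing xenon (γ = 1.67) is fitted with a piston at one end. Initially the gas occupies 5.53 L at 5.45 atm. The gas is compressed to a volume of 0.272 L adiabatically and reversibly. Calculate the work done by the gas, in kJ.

W ≈ -29.7 kJ

P₂ = P₁(V₁/V₂)^γ = 5.45×(5.53/0.272)^(1.67) = 833.7 atm.
For a reversible adiabat, W_by_gas = (P₁V₁ − P₂V₂)/(γ−1).
W_by = (552200×0.00553 − 8.448×10^7×0.000272) / (0.67) = -29740 J.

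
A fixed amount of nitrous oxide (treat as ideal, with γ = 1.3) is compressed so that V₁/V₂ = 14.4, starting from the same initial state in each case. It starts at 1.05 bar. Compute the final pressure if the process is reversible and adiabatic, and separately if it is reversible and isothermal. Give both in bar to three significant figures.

adiabatic: 33.7 bar; isothermal: 15.1 bar

Isothermal: P₂ = P₁(V₁/V₂) = 1.05×14.4 = 15.12 bar.
Adiabatic: P₂ = P₁(V₁/V₂)^γ = 1.05×14.4^(1.3) = 33.66 bar.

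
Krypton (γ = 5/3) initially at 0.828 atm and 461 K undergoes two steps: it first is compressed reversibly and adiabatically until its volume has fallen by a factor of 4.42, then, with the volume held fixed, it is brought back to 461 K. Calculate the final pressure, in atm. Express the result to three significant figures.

P₃ ≈ 3.66 atm

Adiabatic step (PV^γ = const): P₂ = 0.828×4.42^(5/3) = 9.857 atm; T₂ = 461×4.42^(2/3) = 1242 K.
Isochoric: P₃ = P₂(T₃/T₂) = 9.857 × (461/1242) = 3.66 atm.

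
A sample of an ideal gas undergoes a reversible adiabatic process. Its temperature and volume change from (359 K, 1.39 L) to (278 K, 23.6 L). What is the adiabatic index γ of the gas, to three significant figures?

γ ≈ 1.09

TV^(γ−1) = const ⇒ γ − 1 = ln(T₂/T₁) / ln(V₁/V₂).
γ = 1 + ln(278/359) / ln(1.39/23.6) = 1.09.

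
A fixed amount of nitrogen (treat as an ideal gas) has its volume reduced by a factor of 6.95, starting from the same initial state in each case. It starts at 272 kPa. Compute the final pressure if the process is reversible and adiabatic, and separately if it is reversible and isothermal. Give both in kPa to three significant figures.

For a diatomic ideal gas γ = 7/5.
Isothermal: P₂ = P₁(V₁/V₂) = 272×6.95 = 1890 kPa.
Adiabatic: P₂ = P₁(V₁/V₂)^γ = 272×6.95^(7/5) = 4105 kPa.

adiabatic: 4110 kPa; isothermal: 1890 kPa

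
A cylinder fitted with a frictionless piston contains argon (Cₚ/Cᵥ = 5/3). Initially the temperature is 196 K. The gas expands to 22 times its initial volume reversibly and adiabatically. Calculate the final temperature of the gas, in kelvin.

T₂ ≈ 25.0 K

Adiabatic: T₁V₁^(γ−1) = T₂V₂^(γ−1) ⇒ T₂ = T₁ (V₁/V₂)^(γ−1).
T₂ = 196 × (1/22)^(2/3) = 24.96 K.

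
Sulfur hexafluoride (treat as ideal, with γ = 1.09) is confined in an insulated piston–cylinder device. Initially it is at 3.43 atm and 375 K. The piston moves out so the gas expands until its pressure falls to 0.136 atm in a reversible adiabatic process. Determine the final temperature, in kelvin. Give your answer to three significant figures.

T₂ ≈ 287 K

Along an adiabat T P^((1−γ)/γ) is constant, so T₂ = T₁ (P₂/P₁)^((γ−1)/γ).
T₂ = 375 × (0.136/3.43)^(0.0826) = 287.3 K.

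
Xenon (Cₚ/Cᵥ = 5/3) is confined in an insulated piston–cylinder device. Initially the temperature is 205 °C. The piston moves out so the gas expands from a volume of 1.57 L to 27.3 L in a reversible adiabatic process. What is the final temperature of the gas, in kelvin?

T₂ ≈ 71.2 K

Adiabatic: T₁V₁^(γ−1) = T₂V₂^(γ−1) ⇒ T₂ = T₁ (V₁/V₂)^(γ−1).
T₁ = 205 °C = 478.1 K.
T₂ = 478.1 × (1.57/27.3)^(2/3) = 71.24 K.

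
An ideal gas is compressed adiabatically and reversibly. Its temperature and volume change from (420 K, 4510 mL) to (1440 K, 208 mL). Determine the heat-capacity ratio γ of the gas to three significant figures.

γ ≈ 1.40

TV^(γ−1) = const ⇒ γ − 1 = ln(T₂/T₁) / ln(V₁/V₂).
γ = 1 + ln(1440/420) / ln(4510/208) = 1.4.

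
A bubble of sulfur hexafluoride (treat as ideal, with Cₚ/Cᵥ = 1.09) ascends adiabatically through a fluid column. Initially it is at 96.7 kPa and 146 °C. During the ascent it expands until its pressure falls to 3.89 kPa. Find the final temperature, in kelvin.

Along an adiabat T P^((1−γ)/γ) is constant, so T₂ = T₁ (P₂/P₁)^((γ−1)/γ).
T₁ = 146 °C = 419.1 K.
T₂ = 419.1 × (3.89/96.7)^(0.0826) = 321.5 K.

T₂ ≈ 321 K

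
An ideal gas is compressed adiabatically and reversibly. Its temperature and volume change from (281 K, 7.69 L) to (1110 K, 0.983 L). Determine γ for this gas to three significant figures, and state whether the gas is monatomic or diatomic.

γ ≈ 1.67; monatomic

TV^(γ−1) = const ⇒ γ − 1 = ln(T₂/T₁) / ln(V₁/V₂).
γ = 1 + ln(1110/281) / ln(7.69/0.983) = 1.668.
γ ≈ 1.67 is close to 5/3, so the gas is monatomic.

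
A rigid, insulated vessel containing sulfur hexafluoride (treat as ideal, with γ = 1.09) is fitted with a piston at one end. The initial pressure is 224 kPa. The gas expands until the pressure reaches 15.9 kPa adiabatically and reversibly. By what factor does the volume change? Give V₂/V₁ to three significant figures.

From PV^γ = const, V₂/V₁ = (P₁/P₂)^(1/γ).
V₂/V₁ = (224/15.9)^(0.917) = 11.32.

V₂/V₁ ≈ 11.3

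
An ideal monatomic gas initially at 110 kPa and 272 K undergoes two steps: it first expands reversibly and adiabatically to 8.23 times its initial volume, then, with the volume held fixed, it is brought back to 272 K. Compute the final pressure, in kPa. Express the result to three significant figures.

For a monatomic ideal gas γ = 5/3.
Adiabatic step (PV^γ = const): P₂ = 110×(1/8.23)^(5/3) = 3.279 kPa; T₂ = 272×(1/8.23)^(2/3) = 66.73 K.
Isochoric: P₃ = P₂(T₃/T₂) = 3.279 × (272/66.73) = 13.37 kPa.

P₃ ≈ 13.4 kPa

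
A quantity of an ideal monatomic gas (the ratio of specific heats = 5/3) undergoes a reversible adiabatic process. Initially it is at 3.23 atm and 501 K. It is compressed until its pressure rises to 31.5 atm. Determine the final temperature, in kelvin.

T₂ ≈ 1250 K

Adiabatic: T₂/T₁ = (P₂/P₁)^((γ−1)/γ).
T₂ = 501 × (31.5/3.23)^(2/5) = 1246 K.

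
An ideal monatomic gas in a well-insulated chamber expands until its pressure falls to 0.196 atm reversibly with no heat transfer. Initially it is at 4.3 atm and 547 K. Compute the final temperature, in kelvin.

Adiabatic: T₂/T₁ = (P₂/P₁)^((γ−1)/γ).
For a monatomic ideal gas γ = 5/3, so (γ−1)/γ = 2/5.
T₂ = 547 × (0.196/4.3)^(2/5) = 159 K.

T₂ ≈ 159 K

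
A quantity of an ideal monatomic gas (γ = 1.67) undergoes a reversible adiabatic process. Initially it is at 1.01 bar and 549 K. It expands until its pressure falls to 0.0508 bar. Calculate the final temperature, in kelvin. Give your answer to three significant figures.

T₂ ≈ 165 K

Adiabatic: T₂/T₁ = (P₂/P₁)^((γ−1)/γ).
T₂ = 549 × (0.0508/1.01)^(0.401) = 165.4 K.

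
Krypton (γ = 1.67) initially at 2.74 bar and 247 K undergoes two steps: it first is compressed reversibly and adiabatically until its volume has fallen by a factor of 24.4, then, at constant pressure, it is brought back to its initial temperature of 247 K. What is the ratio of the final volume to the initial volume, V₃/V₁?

V₃/V₁ ≈ 0.00482

Adiabatic step: V₂/V₁ = 0.04098; T₂ = T₁·24.4^(0.67) = 2100 K.
Isobaric step: V₃/V₂ = T₃/T₂ = 247/2100.
V₃/V₁ = (V₂/V₁)(V₃/V₂) = 0.04098 × (247/2100) = 0.00482.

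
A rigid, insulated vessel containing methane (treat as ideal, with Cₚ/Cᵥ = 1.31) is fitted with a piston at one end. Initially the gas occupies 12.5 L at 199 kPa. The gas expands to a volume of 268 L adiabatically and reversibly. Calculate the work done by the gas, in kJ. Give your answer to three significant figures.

W ≈ 4.92 kJ

P₂ = P₁(V₁/V₂)^γ = 199×(12.5/268)^(1.31) = 3.589 kPa.
For a reversible adiabat, W_by_gas = (P₁V₁ − P₂V₂)/(γ−1).
W_by = (199000×0.0125 − 3589×0.268) / (0.31) = 4922 J.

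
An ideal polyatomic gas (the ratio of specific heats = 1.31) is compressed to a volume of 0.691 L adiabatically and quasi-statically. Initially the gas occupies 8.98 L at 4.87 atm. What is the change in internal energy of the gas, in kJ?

P₂ = P₁(V₁/V₂)^γ = 4.87×(8.98/0.691)^(1.31) = 140.2 atm.
For a reversible adiabat, W_by_gas = (P₁V₁ − P₂V₂)/(γ−1).
W_by = (493500×0.00898 − 1.42×10^7×0.000691) / (0.31) = -17360 J.
Q = 0 ⇒ ΔU = −W_by = 17360 J.

ΔU ≈ 17.4 kJ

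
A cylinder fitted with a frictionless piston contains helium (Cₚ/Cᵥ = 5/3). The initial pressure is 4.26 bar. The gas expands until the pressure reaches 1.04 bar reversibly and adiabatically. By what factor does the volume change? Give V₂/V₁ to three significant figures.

From PV^γ = const, V₂/V₁ = (P₁/P₂)^(1/γ).
V₂/V₁ = (4.26/1.04)^(3/5) = 2.33.

V₂/V₁ ≈ 2.33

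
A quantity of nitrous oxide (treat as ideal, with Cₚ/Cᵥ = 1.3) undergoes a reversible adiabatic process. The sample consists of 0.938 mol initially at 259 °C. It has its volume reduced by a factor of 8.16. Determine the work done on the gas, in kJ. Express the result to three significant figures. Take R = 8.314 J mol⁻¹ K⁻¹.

For a reversible adiabat TV^(γ−1) is constant, so T₂ = T₁ (V₁/V₂)^(γ−1).
T₁ = 259 °C = 532.1 K.
T₂ = 532.1 × 8.16^(0.3) = 998.9 K.
Q = 0, so ΔU = W_on_gas = nCᵥΔT with Cᵥ = R/(γ−1) = 27.71 J/(mol·K).
ΔU = 0.938 × 27.71 × (998.9 − 532.1) = 12130 J.

W ≈ 12.1 kJ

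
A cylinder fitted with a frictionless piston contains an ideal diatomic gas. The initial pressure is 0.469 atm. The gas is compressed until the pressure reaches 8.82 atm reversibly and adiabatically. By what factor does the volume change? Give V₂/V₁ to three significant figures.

From PV^γ = const, V₂/V₁ = (P₁/P₂)^(1/γ).
For a diatomic ideal gas γ = 7/5.
V₂/V₁ = (0.469/8.82)^(5/7) = 0.123.

V₂/V₁ ≈ 0.123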